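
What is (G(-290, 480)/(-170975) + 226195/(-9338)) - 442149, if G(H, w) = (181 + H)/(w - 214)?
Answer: -6706601882590361/15167363225 ≈ -4.4217e+5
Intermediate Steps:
G(H, w) = (181 + H)/(-214 + w)
(G(-290, 480)/(-170975) + 226195/(-9338)) - 442149 = (((181 - 290)/(-214 + 480))/(-170975) + 226195/(-9338)) - 442149 = ((-109/266)*(-1/170975) + 226195*(-1/9338)) - 442149 = (((1/266)*(-109))*(-1/170975) - 226195/9338) - 442149 = (-109/266*(-1/170975) - 226195/9338) - 442149 = (109/45479350 - 226195/9338) - 442149 = -367400019836/15167363225 - 442149 = -6706601882590361/15167363225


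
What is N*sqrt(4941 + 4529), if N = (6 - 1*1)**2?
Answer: 25*sqrt(9470) ≈ 2432.8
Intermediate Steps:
N = 25 (N = (6 - 1)**2 = 5**2 = 25)
N*sqrt(4941 + 4529) = 25*sqrt(4941 + 4529) = 25*sqrt(9470)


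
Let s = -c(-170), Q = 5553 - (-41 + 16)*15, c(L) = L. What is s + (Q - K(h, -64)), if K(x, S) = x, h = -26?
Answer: 6124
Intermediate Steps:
Q = 5928 (Q = 5553 - (-25)*15 = 5553 - 1*(-375) = 5553 + 375 = 5928)
s = 170 (s = -1*(-170) = 170)
s + (Q - K(h, -64)) = 170 + (5928 - 1*(-26)) = 170 + (5928 + 26) = 170 + 5954 = 6124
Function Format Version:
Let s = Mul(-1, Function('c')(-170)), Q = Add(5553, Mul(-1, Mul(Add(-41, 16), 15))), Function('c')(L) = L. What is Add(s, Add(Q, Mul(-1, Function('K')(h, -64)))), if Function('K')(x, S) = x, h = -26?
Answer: 6124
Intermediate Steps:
Q = 5928 (Q = Add(5553, Mul(-1, Mul(-25, 15))) = Add(5553, Mul(-1, -375)) = Add(5553, 375) = 5928)
s = 170 (s = Mul(-1, -170) = 170)
Add(s, Add(Q, Mul(-1, Function('K')(h, -64)))) = Add(170, Add(5928, Mul(-1, -26))) = Add(170, Add(5928, 26)) = Add(170, 5954) = 6124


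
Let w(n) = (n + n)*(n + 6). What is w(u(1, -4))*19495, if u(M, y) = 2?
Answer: 623840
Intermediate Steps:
w(n) = 2*n*(6 + n) (w(n) = (2*n)*(6 + n) = 2*n*(6 + n))
w(u(1, -4))*19495 = (2*2*(6 + 2))*19495 = (2*2*8)*19495 = 32*19495 = 623840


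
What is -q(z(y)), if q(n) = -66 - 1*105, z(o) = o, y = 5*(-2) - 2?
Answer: 171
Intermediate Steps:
y = -12 (y = -10 - 2 = -12)
q(n) = -171 (q(n) = -66 - 105 = -171)
-q(z(y)) = -1*(-171) = 171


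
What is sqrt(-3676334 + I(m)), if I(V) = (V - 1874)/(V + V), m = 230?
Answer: I*sqrt(48619564415)/115 ≈ 1917.4*I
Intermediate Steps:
I(V) = (-1874 + V)/(2*V) (I(V) = (-1874 + V)/((2*V)) = (-1874 + V)*(1/(2*V)) = (-1874 + V)/(2*V))
sqrt(-3676334 + I(m)) = sqrt(-3676334 + (1/2)*(-1874 + 230)/230) = sqrt(-3676334 + (1/2)*(1/230)*(-1644)) = sqrt(-3676334 - 411/115) = sqrt(-422778821/115) = I*sqrt(48619564415)/115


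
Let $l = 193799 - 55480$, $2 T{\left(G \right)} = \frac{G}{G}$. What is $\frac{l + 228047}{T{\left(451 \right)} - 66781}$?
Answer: $- \frac{732732}{133561} \approx -5.4861$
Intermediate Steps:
$T{\left(G \right)} = \frac{1}{2}$ ($T{\left(G \right)} = \frac{G \frac{1}{G}}{2} = \frac{1}{2} \cdot 1 = \frac{1}{2}$)
$l = 138319$
$\frac{l + 228047}{T{\left(451 \right)} - 66781} = \frac{138319 + 228047}{\frac{1}{2} - 66781} = \frac{366366}{- \frac{133561}{2}} = 366366 \left(- \frac{2}{133561}\right) = - \frac{732732}{133561}$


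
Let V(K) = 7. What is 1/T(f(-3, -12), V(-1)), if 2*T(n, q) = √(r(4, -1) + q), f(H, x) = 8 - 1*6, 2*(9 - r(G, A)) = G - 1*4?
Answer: ½ ≈ 0.50000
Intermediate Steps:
r(G, A) = 11 - G/2 (r(G, A) = 9 - (G - 1*4)/2 = 9 - (G - 4)/2 = 9 - (-4 + G)/2 = 9 + (2 - G/2) = 11 - G/2)
f(H, x) = 2 (f(H, x) = 8 - 6 = 2)
T(n, q) = √(9 + q)/2 (T(n, q) = √((11 - ½*4) + q)/2 = √((11 - 2) + q)/2 = √(9 + q)/2)
1/T(f(-3, -12), V(-1)) = 1/(√(9 + 7)/2) = 1/(√16/2) = 1/((½)*4) = 1/2 = ½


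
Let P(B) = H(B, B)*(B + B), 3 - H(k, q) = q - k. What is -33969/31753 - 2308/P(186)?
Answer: -27798832/8859087 ≈ -3.1379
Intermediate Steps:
H(k, q) = 3 + k - q (H(k, q) = 3 - (q - k) = 3 + (k - q) = 3 + k - q)
P(B) = 6*B (P(B) = (3 + B - B)*(B + B) = 3*(2*B) = 6*B)
-33969/31753 - 2308/P(186) = -33969/31753 - 2308/(6*186) = -33969*1/31753 - 2308/1116 = -33969/31753 - 2308*1/1116 = -33969/31753 - 577/279 = -27798832/8859087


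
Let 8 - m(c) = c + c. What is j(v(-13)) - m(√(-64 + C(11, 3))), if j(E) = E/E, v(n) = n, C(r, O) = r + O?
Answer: -7 + 10*I*√2 ≈ -7.0 + 14.142*I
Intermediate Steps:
C(r, O) = O + r
m(c) = 8 - 2*c (m(c) = 8 - (c + c) = 8 - 2*c)
j(E) = 1
j(v(-13)) - m(√(-64 + C(11, 3))) = 1 - (8 - 2*√(-64 + (3 + 11))) = 1 - (8 - 2*√(-64 + 14)) = 1 - (8 - 10*I*√2) = 1 + (-8 + 10*I*√2) = -7 + 10*I*√2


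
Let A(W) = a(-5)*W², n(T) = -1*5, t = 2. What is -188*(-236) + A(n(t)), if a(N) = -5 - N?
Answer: 44368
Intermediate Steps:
n(T) = -5
A(W) = 0 (A(W) = (-5 - 1*(-5))*W² = (-5 + 5)*W² = 0*W² = 0)
-188*(-236) + A(n(t)) = -188*(-236) + 0 = 44368 + 0 = 44368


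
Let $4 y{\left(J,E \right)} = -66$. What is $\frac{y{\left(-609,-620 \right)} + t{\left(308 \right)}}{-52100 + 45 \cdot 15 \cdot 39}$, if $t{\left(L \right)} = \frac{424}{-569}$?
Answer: $\frac{785}{1173278} \approx 0.00066907$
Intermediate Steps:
$y{\left(J,E \right)} = - \frac{33}{2}$ ($y{\left(J,E \right)} = \frac{1}{4} \left(-66\right) = - \frac{33}{2}$)
$t{\left(L \right)} = - \frac{424}{569}$ ($t{\left(L \right)} = 424 \left(- \frac{1}{569}\right) = - \frac{424}{569}$)
$\frac{y{\left(-609,-620 \right)} + t{\left(308 \right)}}{-52100 + 45 \cdot 15 \cdot 39} = \frac{- \frac{33}{2} - \frac{424}{569}}{-52100 + 45 \cdot 15 \cdot 39} = - \frac{19625}{1138 \left(-52100 + 675 \cdot 39\right)} = - \frac{19625}{1138 \left(-52100 + 26325\right)} = - \frac{19625}{1138 \left(-25775\right)} = \left(- \frac{19625}{1138}\right) \left(- \frac{1}{25775}\right) = \frac{785}{1173278}$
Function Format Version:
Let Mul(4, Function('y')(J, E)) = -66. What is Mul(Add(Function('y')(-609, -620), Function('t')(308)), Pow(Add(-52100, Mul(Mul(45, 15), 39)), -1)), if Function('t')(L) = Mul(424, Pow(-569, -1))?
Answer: Rational(785, 1173278) ≈ 0.00066907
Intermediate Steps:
Function('y')(J, E) = Rational(-33, 2) (Function('y')(J, E) = Mul(Rational(1, 4), -66) = Rational(-33, 2))
Function('t')(L) = Rational(-424, 569) (Function('t')(L) = Mul(424, Rational(-1, 569)) = Rational(-424, 569))
Mul(Add(Function('y')(-609, -620), Function('t')(308)), Pow(Add(-52100, Mul(Mul(45, 15), 39)), -1)) = Mul(Add(Rational(-33, 2), Rational(-424, 569)), Pow(Add(-52100, Mul(Mul(45, 15), 39)), -1)) = Mul(Rational(-19625, 1138), Pow(Add(-52100, Mul(675, 39)), -1)) = Mul(Rational(-19625, 1138), Pow(Add(-52100, 26325), -1)) = Mul(Rational(-19625, 1138), Pow(-25775, -1)) = Mul(Rational(-19625, 1138), Rational(-1, 25775)) = Rational(785, 1173278)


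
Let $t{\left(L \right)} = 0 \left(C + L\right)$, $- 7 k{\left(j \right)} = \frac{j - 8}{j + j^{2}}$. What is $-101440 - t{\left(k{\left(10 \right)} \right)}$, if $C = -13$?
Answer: $-101440$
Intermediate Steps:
$k{\left(j \right)} = - \frac{-8 + j}{7 \left(j + j^{2}\right)}$ ($k{\left(j \right)} = - \frac{\left(j - 8\right) \frac{1}{j + j^{2}}}{7} = - \frac{\left(-8 + j\right) \frac{1}{j + j^{2}}}{7} = - \frac{\frac{1}{j + j^{2}} \left(-8 + j\right)}{7} = - \frac{-8 + j}{7 \left(j + j^{2}\right)}$)
$t{\left(L \right)} = 0$ ($t{\left(L \right)} = 0 \left(-13 + L\right) = 0$)
$-101440 - t{\left(k{\left(10 \right)} \right)} = -101440 - 0 = -101440 + 0 = -101440$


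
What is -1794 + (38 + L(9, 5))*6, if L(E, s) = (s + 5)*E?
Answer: -1026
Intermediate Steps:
L(E, s) = E*(5 + s) (L(E, s) = (5 + s)*E = E*(5 + s))
-1794 + (38 + L(9, 5))*6 = -1794 + (38 + 9*(5 + 5))*6 = -1794 + (38 + 9*10)*6 = -1794 + (38 + 90)*6 = -1794 + 128*6 = -1794 + 768 = -1026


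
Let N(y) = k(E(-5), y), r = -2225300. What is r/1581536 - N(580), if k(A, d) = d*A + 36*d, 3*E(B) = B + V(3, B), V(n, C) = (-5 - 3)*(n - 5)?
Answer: -2481006605/107832 ≈ -23008.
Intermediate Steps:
V(n, C) = 40 - 8*n (V(n, C) = -8*(-5 + n) = 40 - 8*n)
E(B) = 16/3 + B/3 (E(B) = (B + (40 - 8*3))/3 = (B + (40 - 24))/3 = (B + 16)/3 = (16 + B)/3 = 16/3 + B/3)
k(A, d) = 36*d + A*d (k(A, d) = A*d + 36*d = 36*d + A*d)
N(y) = 119*y/3 (N(y) = y*(36 + (16/3 + (⅓)*(-5))) = y*(36 + (16/3 - 5/3)) = y*(36 + 11/3) = y*(119/3) = 119*y/3)
r/1581536 - N(580) = -2225300/1581536 - 119*580/3 = -2225300*1/1581536 - 1*69020/3 = -50575/35944 - 69020/3 = -2481006605/107832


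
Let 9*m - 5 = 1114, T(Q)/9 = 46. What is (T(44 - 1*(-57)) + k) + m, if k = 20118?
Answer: 61969/3 ≈ 20656.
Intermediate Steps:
T(Q) = 414 (T(Q) = 9*46 = 414)
m = 373/3 (m = 5/9 + (⅑)*1114 = 5/9 + 1114/9 = 373/3 ≈ 124.33)
(T(44 - 1*(-57)) + k) + m = (414 + 20118) + 373/3 = 20532 + 373/3 = 61969/3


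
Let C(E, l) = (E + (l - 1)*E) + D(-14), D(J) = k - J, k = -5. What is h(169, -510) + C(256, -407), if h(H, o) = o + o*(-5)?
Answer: -102143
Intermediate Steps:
h(H, o) = -4*o (h(H, o) = o - 5*o = -4*o)
D(J) = -5 - J
C(E, l) = 9 + E + E*(-1 + l) (C(E, l) = (E + (l - 1)*E) + (-5 - 1*(-14)) = (E + (-1 + l)*E) + (-5 + 14) = (E + E*(-1 + l)) + 9 = 9 + E + E*(-1 + l))
h(169, -510) + C(256, -407) = -4*(-510) + (9 + 256*(-407)) = 2040 + (9 - 104192) = 2040 - 104183 = -102143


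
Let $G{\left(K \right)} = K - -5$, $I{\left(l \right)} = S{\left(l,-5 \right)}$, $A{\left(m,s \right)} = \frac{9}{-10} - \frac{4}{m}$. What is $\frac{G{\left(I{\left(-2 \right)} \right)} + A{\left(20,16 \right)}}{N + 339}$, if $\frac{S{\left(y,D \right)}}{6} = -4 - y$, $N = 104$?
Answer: $- \frac{81}{4430} \approx -0.018284$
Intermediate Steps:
$A{\left(m,s \right)} = - \frac{9}{10} - \frac{4}{m}$ ($A{\left(m,s \right)} = 9 \left(- \frac{1}{10}\right) - \frac{4}{m} = - \frac{9}{10} - \frac{4}{m}$)
$S{\left(y,D \right)} = -24 - 6 y$ ($S{\left(y,D \right)} = 6 \left(-4 - y\right) = -24 - 6 y$)
$I{\left(l \right)} = -24 - 6 l$
$G{\left(K \right)} = 5 + K$ ($G{\left(K \right)} = K + 5 = 5 + K$)
$\frac{G{\left(I{\left(-2 \right)} \right)} + A{\left(20,16 \right)}}{N + 339} = \frac{\left(5 - 12\right) - \left(\frac{9}{10} + \frac{4}{20}\right)}{104 + 339} = \frac{\left(5 + \left(-24 + 12\right)\right) - \frac{11}{10}}{443} = \left(\left(5 - 12\right) - \frac{11}{10}\right) \frac{1}{443} = \left(-7 - \frac{11}{10}\right) \frac{1}{443} = \left(- \frac{81}{10}\right) \frac{1}{443} = - \frac{81}{4430}$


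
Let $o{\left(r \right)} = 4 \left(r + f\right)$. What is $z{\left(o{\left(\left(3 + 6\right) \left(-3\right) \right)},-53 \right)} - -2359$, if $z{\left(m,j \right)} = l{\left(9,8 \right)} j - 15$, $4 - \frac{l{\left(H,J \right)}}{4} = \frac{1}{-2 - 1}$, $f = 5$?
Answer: $\frac{4276}{3} \approx 1425.3$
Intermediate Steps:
$l{\left(H,J \right)} = \frac{52}{3}$ ($l{\left(H,J \right)} = 16 - \frac{4}{-2 - 1} = 16 - \frac{4}{-3} = 16 - - \frac{4}{3} = 16 + \frac{4}{3} = \frac{52}{3}$)
$o{\left(r \right)} = 20 + 4 r$ ($o{\left(r \right)} = 4 \left(r + 5\right) = 4 \left(5 + r\right) = 20 + 4 r$)
$z{\left(m,j \right)} = -15 + \frac{52 j}{3}$ ($z{\left(m,j \right)} = \frac{52 j}{3} - 15 = -15 + \frac{52 j}{3}$)
$z{\left(o{\left(\left(3 + 6\right) \left(-3\right) \right)},-53 \right)} - -2359 = \left(-15 + \frac{52}{3} \left(-53\right)\right) - -2359 = \left(-15 - \frac{2756}{3}\right) + 2359 = - \frac{2801}{3} + 2359 = \frac{4276}{3}$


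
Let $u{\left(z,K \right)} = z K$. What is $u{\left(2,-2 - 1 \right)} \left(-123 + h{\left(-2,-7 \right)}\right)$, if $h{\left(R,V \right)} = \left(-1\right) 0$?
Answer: $738$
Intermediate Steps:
$u{\left(z,K \right)} = K z$
$h{\left(R,V \right)} = 0$
$u{\left(2,-2 - 1 \right)} \left(-123 + h{\left(-2,-7 \right)}\right) = \left(-2 - 1\right) 2 \left(-123 + 0\right) = \left(-2 - 1\right) 2 \left(-123\right) = \left(-3\right) 2 \left(-123\right) = \left(-6\right) \left(-123\right) = 738$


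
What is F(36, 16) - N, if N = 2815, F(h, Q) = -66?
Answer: -2881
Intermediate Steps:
F(36, 16) - N = -66 - 1*2815 = -66 - 2815 = -2881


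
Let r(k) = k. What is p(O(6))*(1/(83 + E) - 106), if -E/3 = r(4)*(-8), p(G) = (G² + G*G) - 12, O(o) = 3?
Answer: -113838/179 ≈ -635.97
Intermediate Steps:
p(G) = -12 + 2*G² (p(G) = (G² + G²) - 12 = 2*G² - 12 = -12 + 2*G²)
E = 96 (E = -12*(-8) = -3*(-32) = 96)
p(O(6))*(1/(83 + E) - 106) = (-12 + 2*3²)*(1/(83 + 96) - 106) = (-12 + 2*9)*(1/179 - 106) = (-12 + 18)*(1/179 - 106) = 6*(-18973/179) = -113838/179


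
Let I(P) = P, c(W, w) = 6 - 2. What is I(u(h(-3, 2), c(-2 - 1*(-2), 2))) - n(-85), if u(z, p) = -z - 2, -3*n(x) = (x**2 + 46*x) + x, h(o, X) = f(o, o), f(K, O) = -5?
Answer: 3239/3 ≈ 1079.7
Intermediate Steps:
h(o, X) = -5
c(W, w) = 4
n(x) = -47*x/3 - x**2/3 (n(x) = -((x**2 + 46*x) + x)/3 = -(x**2 + 47*x)/3 = -47*x/3 - x**2/3)
u(z, p) = -2 - z
I(u(h(-3, 2), c(-2 - 1*(-2), 2))) - n(-85) = (-2 - 1*(-5)) - (-1)*(-85)*(47 - 85)/3 = (-2 + 5) - (-1)*(-85)*(-38)/3 = 3 - 1*(-3230/3) = 3 + 3230/3 = 3239/3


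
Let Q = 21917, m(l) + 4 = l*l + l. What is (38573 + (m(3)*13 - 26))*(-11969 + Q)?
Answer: 384500148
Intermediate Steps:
m(l) = -4 + l + l² (m(l) = -4 + (l*l + l) = -4 + (l² + l) = -4 + (l + l²) = -4 + l + l²)
(38573 + (m(3)*13 - 26))*(-11969 + Q) = (38573 + ((-4 + 3 + 3²)*13 - 26))*(-11969 + 21917) = (38573 + ((-4 + 3 + 9)*13 - 26))*9948 = (38573 + (8*13 - 26))*9948 = (38573 + (104 - 26))*9948 = (38573 + 78)*9948 = 38651*9948 = 384500148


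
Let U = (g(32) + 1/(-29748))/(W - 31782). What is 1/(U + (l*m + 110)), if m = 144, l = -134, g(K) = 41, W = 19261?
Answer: -19603932/376121103545 ≈ -5.2121e-5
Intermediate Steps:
U = -64193/19603932 (U = (41 + 1/(-29748))/(19261 - 31782) = (41 - 1/29748)/(-12521) = (1219667/29748)*(-1/12521) = -64193/19603932 ≈ -0.0032745)
1/(U + (l*m + 110)) = 1/(-64193/19603932 + (-134*144 + 110)) = 1/(-64193/19603932 + (-19296 + 110)) = 1/(-64193/19603932 - 19186) = 1/(-376121103545/19603932) = -19603932/376121103545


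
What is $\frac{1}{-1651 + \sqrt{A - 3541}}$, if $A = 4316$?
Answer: $- \frac{1651}{2725026} - \frac{5 \sqrt{31}}{2725026} \approx -0.00061608$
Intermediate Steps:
$\frac{1}{-1651 + \sqrt{A - 3541}} = \frac{1}{-1651 + \sqrt{4316 - 3541}} = \frac{1}{-1651 + \sqrt{775}} = \frac{1}{-1651 + 5 \sqrt{31}}$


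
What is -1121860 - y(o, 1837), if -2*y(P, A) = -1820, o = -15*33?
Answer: -1122770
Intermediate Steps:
o = -495
y(P, A) = 910 (y(P, A) = -1/2*(-1820) = 910)
-1121860 - y(o, 1837) = -1121860 - 1*910 = -1121860 - 910 = -1122770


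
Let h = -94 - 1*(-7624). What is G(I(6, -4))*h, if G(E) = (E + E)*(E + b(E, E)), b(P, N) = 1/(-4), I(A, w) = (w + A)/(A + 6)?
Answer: -1255/6 ≈ -209.17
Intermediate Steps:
I(A, w) = (A + w)/(6 + A)
b(P, N) = -¼
G(E) = 2*E*(-¼ + E) (G(E) = (E + E)*(E - ¼) = (2*E)*(-¼ + E) = 2*E*(-¼ + E))
h = 7530 (h = -94 + 7624 = 7530)
G(I(6, -4))*h = (((6 - 4)/(6 + 6))*(-1 + 4*((6 - 4)/(6 + 6)))/2)*7530 = ((2/12)*(-1 + 4*(2/12))/2)*7530 = (((1/12)*2)*(-1 + 4*((1/12)*2))/2)*7530 = ((½)*(⅙)*(-1 + 4*(⅙)))*7530 = ((½)*(⅙)*(-1 + ⅔))*7530 = ((½)*(⅙)*(-⅓))*7530 = -1/36*7530 = -1255/6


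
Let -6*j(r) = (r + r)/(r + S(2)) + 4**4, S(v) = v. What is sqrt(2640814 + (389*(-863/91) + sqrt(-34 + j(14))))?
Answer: sqrt(786169130292 + 24843*I*sqrt(11082))/546 ≈ 1623.9 + 0.002701*I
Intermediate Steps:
j(r) = -128/3 - r/(3*(2 + r)) (j(r) = -((r + r)/(r + 2) + 4**4)/6 = -((2*r)/(2 + r) + 256)/6 = -(2*r/(2 + r) + 256)/6 = -(256 + 2*r/(2 + r))/6 = -128/3 - r/(3*(2 + r)))
sqrt(2640814 + (389*(-863/91) + sqrt(-34 + j(14)))) = sqrt(2640814 + (389*(-863/91) + sqrt(-34 + (-256 - 129*14)/(3*(2 + 14))))) = sqrt(2640814 + (389*(-863*1/91) + sqrt(-34 + (1/3)*(-256 - 1806)/16))) = sqrt(2640814 + (389*(-863/91) + sqrt(-34 + (1/3)*(1/16)*(-2062)))) = sqrt(2640814 + (-335707/91 + sqrt(-34 - 1031/24))) = sqrt(2640814 + (-335707/91 + sqrt(-1847/24))) = sqrt(2640814 + (-335707/91 + I*sqrt(11082)/12)) = sqrt(239978367/91 + I*sqrt(11082)/12)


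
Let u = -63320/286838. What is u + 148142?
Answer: 21246345838/143419 ≈ 1.4814e+5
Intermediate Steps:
u = -31660/143419 (u = -63320*1/286838 = -31660/143419 ≈ -0.22075)
u + 148142 = -31660/143419 + 148142 = 21246345838/143419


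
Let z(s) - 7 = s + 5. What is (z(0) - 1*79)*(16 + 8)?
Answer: -1608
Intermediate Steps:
z(s) = 12 + s (z(s) = 7 + (s + 5) = 7 + (5 + s) = 12 + s)
(z(0) - 1*79)*(16 + 8) = ((12 + 0) - 1*79)*(16 + 8) = (12 - 79)*24 = -67*24 = -1608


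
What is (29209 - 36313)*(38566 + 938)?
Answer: -280636416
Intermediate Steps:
(29209 - 36313)*(38566 + 938) = -7104*39504 = -280636416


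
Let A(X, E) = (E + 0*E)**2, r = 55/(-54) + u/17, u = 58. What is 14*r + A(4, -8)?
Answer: 44755/459 ≈ 97.505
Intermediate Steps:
r = 2197/918 (r = 55/(-54) + 58/17 = 55*(-1/54) + 58*(1/17) = -55/54 + 58/17 = 2197/918 ≈ 2.3932)
A(X, E) = E**2 (A(X, E) = (E + 0)**2 = E**2)
14*r + A(4, -8) = 14*(2197/918) + (-8)**2 = 15379/459 + 64 = 44755/459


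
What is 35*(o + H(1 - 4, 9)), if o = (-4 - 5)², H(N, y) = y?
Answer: 3150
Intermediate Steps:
o = 81 (o = (-9)² = 81)
35*(o + H(1 - 4, 9)) = 35*(81 + 9) = 35*90 = 3150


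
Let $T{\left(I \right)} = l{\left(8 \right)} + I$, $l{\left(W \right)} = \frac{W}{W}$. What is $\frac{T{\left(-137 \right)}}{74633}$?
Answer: $- \frac{136}{74633} \approx -0.0018222$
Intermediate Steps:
$l{\left(W \right)} = 1$
$T{\left(I \right)} = 1 + I$
$\frac{T{\left(-137 \right)}}{74633} = \frac{1 - 137}{74633} = \left(-136\right) \frac{1}{74633} = - \frac{136}{74633}$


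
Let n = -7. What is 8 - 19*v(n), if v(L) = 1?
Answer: -11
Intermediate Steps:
8 - 19*v(n) = 8 - 19*1 = 8 - 19 = -11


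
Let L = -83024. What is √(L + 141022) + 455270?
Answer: 455270 + √57998 ≈ 4.5551e+5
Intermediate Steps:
√(L + 141022) + 455270 = √(-83024 + 141022) + 455270 = √57998 + 455270 = 455270 + √57998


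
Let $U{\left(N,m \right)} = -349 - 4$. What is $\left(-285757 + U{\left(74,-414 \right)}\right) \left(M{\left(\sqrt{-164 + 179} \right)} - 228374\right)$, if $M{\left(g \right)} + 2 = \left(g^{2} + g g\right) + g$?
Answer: $65332074060 - 286110 \sqrt{15} \approx 6.5331 \cdot 10^{10}$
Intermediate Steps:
$U{\left(N,m \right)} = -353$
$M{\left(g \right)} = -2 + g + 2 g^{2}$ ($M{\left(g \right)} = -2 + \left(\left(g^{2} + g g\right) + g\right) = -2 + \left(\left(g^{2} + g^{2}\right) + g\right) = -2 + \left(2 g^{2} + g\right) = -2 + \left(g + 2 g^{2}\right) = -2 + g + 2 g^{2}$)
$\left(-285757 + U{\left(74,-414 \right)}\right) \left(M{\left(\sqrt{-164 + 179} \right)} - 228374\right) = \left(-285757 - 353\right) \left(\left(-2 + \sqrt{-164 + 179} + 2 \left(\sqrt{-164 + 179}\right)^{2}\right) - 228374\right) = - 286110 \left(\left(-2 + \sqrt{15} + 2 \left(\sqrt{15}\right)^{2}\right) - 228374\right) = - 286110 \left(\left(-2 + \sqrt{15} + 2 \cdot 15\right) - 228374\right) = - 286110 \left(\left(-2 + \sqrt{15} + 30\right) - 228374\right) = - 286110 \left(\left(28 + \sqrt{15}\right) - 228374\right) = - 286110 \left(-228346 + \sqrt{15}\right) = 65332074060 - 286110 \sqrt{15}$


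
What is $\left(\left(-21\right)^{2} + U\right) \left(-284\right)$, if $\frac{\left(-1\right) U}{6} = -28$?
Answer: $-172956$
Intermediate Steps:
$U = 168$ ($U = \left(-6\right) \left(-28\right) = 168$)
$\left(\left(-21\right)^{2} + U\right) \left(-284\right) = \left(\left(-21\right)^{2} + 168\right) \left(-284\right) = \left(441 + 168\right) \left(-284\right) = 609 \left(-284\right) = -172956$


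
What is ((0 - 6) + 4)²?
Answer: 4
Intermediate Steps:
((0 - 6) + 4)² = (-6 + 4)² = (-2)² = 4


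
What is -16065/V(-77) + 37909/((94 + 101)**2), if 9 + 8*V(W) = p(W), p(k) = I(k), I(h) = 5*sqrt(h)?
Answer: 1295847131/2243475 + 18900*I*sqrt(77)/59 ≈ 577.61 + 2811.0*I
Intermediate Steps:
p(k) = 5*sqrt(k)
V(W) = -9/8 + 5*sqrt(W)/8 (V(W) = -9/8 + (5*sqrt(W))/8 = -9/8 + 5*sqrt(W)/8)
-16065/V(-77) + 37909/((94 + 101)**2) = -16065/(-9/8 + 5*sqrt(-77)/8) + 37909/((94 + 101)**2) = -16065/(-9/8 + 5*(I*sqrt(77))/8) + 37909/(195**2) = -16065/(-9/8 + 5*I*sqrt(77)/8) + 37909/38025 = 37909/38025 - 16065/(-9/8 + 5*I*sqrt(77)/8)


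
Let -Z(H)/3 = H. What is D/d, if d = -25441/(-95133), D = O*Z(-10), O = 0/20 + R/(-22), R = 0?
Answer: 0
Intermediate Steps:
Z(H) = -3*H
O = 0 (O = 0/20 + 0/(-22) = 0*(1/20) + 0*(-1/22) = 0 + 0 = 0)
D = 0 (D = 0*(-3*(-10)) = 0*30 = 0)
d = 1339/5007 (d = -25441*(-1/95133) = 1339/5007 ≈ 0.26743)
D/d = 0/(1339/5007) = 0*(5007/1339) = 0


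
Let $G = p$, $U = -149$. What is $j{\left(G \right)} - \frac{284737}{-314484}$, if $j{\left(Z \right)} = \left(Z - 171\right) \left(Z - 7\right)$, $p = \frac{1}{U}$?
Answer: $\frac{8371948068217}{6981859284} \approx 1199.1$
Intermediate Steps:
$p = - \frac{1}{149}$ ($p = \frac{1}{-149} = - \frac{1}{149} \approx -0.0067114$)
$G = - \frac{1}{149} \approx -0.0067114$
$j{\left(Z \right)} = \left(-171 + Z\right) \left(-7 + Z\right)$
$j{\left(G \right)} - \frac{284737}{-314484} = \left(1197 + \left(- \frac{1}{149}\right)^{2} - - \frac{178}{149}\right) - \frac{284737}{-314484} = \left(1197 + \frac{1}{22201} + \frac{178}{149}\right) - 284737 \left(- \frac{1}{314484}\right) = \frac{26601120}{22201} - - \frac{284737}{314484} = \frac{26601120}{22201} + \frac{284737}{314484} = \frac{8371948068217}{6981859284}$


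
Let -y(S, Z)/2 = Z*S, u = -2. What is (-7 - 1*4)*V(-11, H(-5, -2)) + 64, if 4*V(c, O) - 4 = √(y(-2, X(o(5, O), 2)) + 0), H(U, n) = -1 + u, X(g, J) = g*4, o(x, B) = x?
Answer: 53 - 11*√5 ≈ 28.403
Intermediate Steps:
X(g, J) = 4*g
y(S, Z) = -2*S*Z (y(S, Z) = -2*Z*S = -2*S*Z)
H(U, n) = -3 (H(U, n) = -1 - 2 = -3)
V(c, O) = 1 + √5 (V(c, O) = 1 + √(-2*(-2)*4*5 + 0)/4 = 1 + √(-2*(-2)*20 + 0)/4 = 1 + √(80 + 0)/4 = 1 + √80/4 = 1 + (4*√5)/4 = 1 + √5)
(-7 - 1*4)*V(-11, H(-5, -2)) + 64 = (-7 - 1*4)*(1 + √5) + 64 = (-7 - 4)*(1 + √5) + 64 = -11*(1 + √5) + 64 = (-11 - 11*√5) + 64 = 53 - 11*√5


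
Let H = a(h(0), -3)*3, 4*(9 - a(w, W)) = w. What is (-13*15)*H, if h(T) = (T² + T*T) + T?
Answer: -5265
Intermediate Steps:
h(T) = T + 2*T² (h(T) = (T² + T²) + T = 2*T² + T = T + 2*T²)
a(w, W) = 9 - w/4
H = 27 (H = (9 - 0*(1 + 2*0))*3 = (9 - 0*(1 + 0))*3 = (9 - 0)*3 = (9 - ¼*0)*3 = (9 + 0)*3 = 9*3 = 27)
(-13*15)*H = -13*15*27 = -195*27 = -5265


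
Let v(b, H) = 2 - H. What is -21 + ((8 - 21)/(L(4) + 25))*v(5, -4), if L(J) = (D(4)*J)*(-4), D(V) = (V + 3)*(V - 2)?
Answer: -4101/199 ≈ -20.608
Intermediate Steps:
D(V) = (-2 + V)*(3 + V) (D(V) = (3 + V)*(-2 + V) = (-2 + V)*(3 + V))
L(J) = -56*J (L(J) = ((-6 + 4 + 4²)*J)*(-4) = ((-6 + 4 + 16)*J)*(-4) = (14*J)*(-4) = -56*J)
-21 + ((8 - 21)/(L(4) + 25))*v(5, -4) = -21 + ((8 - 21)/(-56*4 + 25))*(2 - 1*(-4)) = -21 + (-13/(-224 + 25))*(2 + 4) = -21 - 13/(-199)*6 = -21 - 13*(-1/199)*6 = -21 + (13/199)*6 = -21 + 78/199 = -4101/199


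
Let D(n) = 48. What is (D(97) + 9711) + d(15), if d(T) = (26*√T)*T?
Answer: 9759 + 390*√15 ≈ 11269.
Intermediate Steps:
d(T) = 26*T^(3/2)
(D(97) + 9711) + d(15) = (48 + 9711) + 26*15^(3/2) = 9759 + 26*(15*√15) = 9759 + 390*√15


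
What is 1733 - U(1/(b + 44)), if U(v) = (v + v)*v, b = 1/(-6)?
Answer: 119869805/69169 ≈ 1733.0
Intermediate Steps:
b = -⅙ ≈ -0.16667
U(v) = 2*v² (U(v) = (2*v)*v = 2*v²)
1733 - U(1/(b + 44)) = 1733 - 2*(1/(-⅙ + 44))² = 1733 - 2*(1/(263/6))² = 1733 - 2*(6/263)² = 1733 - 2*36/69169 = 1733 - 1*72/69169 = 1733 - 72/69169 = 119869805/69169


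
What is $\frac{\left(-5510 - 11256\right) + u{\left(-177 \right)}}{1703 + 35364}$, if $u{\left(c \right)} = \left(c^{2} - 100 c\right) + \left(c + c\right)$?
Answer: $\frac{31909}{37067} \approx 0.86085$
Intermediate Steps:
$u{\left(c \right)} = c^{2} - 98 c$ ($u{\left(c \right)} = \left(c^{2} - 100 c\right) + 2 c = c^{2} - 98 c$)
$\frac{\left(-5510 - 11256\right) + u{\left(-177 \right)}}{1703 + 35364} = \frac{\left(-5510 - 11256\right) - 177 \left(-98 - 177\right)}{1703 + 35364} = \frac{\left(-5510 - 11256\right) - -48675}{37067} = \left(-16766 + 48675\right) \frac{1}{37067} = 31909 \cdot \frac{1}{37067} = \frac{31909}{37067}$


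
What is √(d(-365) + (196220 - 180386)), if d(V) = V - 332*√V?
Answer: √(15469 - 332*I*√365) ≈ 126.86 - 24.999*I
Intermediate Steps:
d(V) = V - 332*√V
√(d(-365) + (196220 - 180386)) = √((-365 - 332*I*√365) + (196220 - 180386)) = √((-365 - 332*I*√365) + 15834) = √(15469 - 332*I*√365)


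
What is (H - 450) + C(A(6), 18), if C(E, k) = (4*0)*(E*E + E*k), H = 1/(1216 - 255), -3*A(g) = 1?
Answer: -432449/961 ≈ -450.00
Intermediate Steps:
A(g) = -1/3 (A(g) = -1/3*1 = -1/3)
H = 1/961 ≈ 0.0010406
C(E, k) = 0 (C(E, k) = 0*(E**2 + E*k) = 0)
(H - 450) + C(A(6), 18) = (1/961 - 450) + 0 = -432449/961 + 0 = -432449/961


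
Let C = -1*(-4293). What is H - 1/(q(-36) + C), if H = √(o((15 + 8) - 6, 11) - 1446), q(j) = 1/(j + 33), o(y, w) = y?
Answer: -3/12878 + I*√1429 ≈ -0.00023296 + 37.802*I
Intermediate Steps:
q(j) = 1/(33 + j)
C = 4293
H = I*√1429 (H = √(((15 + 8) - 6) - 1446) = √((23 - 6) - 1446) = √(17 - 1446) = √(-1429) = I*√1429 ≈ 37.802*I)
H - 1/(q(-36) + C) = I*√1429 - 1/(1/(33 - 36) + 4293) = I*√1429 - 1/(1/(-3) + 4293) = I*√1429 - 1/(-⅓ + 4293) = I*√1429 - 1/12878/3 = I*√1429 - 1*3/12878 = I*√1429 - 3/12878 = -3/12878 + I*√1429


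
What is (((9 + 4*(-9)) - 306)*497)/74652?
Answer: -55167/24884 ≈ -2.2170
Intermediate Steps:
(((9 + 4*(-9)) - 306)*497)/74652 = (((9 - 36) - 306)*497)*(1/74652) = ((-27 - 306)*497)*(1/74652) = -333*497*(1/74652) = -165501*1/74652 = -55167/24884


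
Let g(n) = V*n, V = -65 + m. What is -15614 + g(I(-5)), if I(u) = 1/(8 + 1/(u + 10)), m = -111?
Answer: -641054/41 ≈ -15635.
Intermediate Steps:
V = -176 (V = -65 - 111 = -176)
I(u) = 1/(8 + 1/(10 + u))
g(n) = -176*n
-15614 + g(I(-5)) = -15614 - 176*(10 - 5)/(81 + 8*(-5)) = -15614 - 176*5/(81 - 40) = -15614 - 176*5/41 = -15614 - 880/41 = -641054/41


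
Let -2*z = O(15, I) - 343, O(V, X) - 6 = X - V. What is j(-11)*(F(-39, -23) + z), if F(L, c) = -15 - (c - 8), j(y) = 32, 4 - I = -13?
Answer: 5872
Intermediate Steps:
I = 17 (I = 4 - 1*(-13) = 4 + 13 = 17)
O(V, X) = 6 + X - V (O(V, X) = 6 + (X - V) = 6 + X - V)
F(L, c) = -7 - c (F(L, c) = -15 - (-8 + c) = -15 + (8 - c) = -7 - c)
z = 335/2 (z = -((6 + 17 - 1*15) - 343)/2 = -((6 + 17 - 15) - 343)/2 = -(8 - 343)/2 = -½*(-335) = 335/2 ≈ 167.50)
j(-11)*(F(-39, -23) + z) = 32*((-7 - 1*(-23)) + 335/2) = 32*((-7 + 23) + 335/2) = 32*(16 + 335/2) = 32*(367/2) = 5872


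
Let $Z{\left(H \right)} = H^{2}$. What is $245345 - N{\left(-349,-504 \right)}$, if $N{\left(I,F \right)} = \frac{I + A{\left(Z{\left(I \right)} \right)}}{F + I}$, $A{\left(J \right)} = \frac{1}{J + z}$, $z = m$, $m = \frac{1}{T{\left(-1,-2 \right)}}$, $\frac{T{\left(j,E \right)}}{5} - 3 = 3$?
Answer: $\frac{764711719791046}{3116888443} \approx 2.4534 \cdot 10^{5}$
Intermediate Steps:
$T{\left(j,E \right)} = 30$ ($T{\left(j,E \right)} = 15 + 5 \cdot 3 = 15 + 15 = 30$)
$m = \frac{1}{30} \approx 0.033333$
$z = \frac{1}{30} \approx 0.033333$
$A{\left(J \right)} = \frac{1}{\frac{1}{30} + J}$ ($A{\left(J \right)} = \frac{1}{J + \frac{1}{30}} = \frac{1}{\frac{1}{30} + J}$)
$N{\left(I,F \right)} = \frac{I + \frac{30}{1 + 30 I^{2}}}{F + I}$
$245345 - N{\left(-349,-504 \right)} = 245345 - \frac{30 - 349 \left(1 + 30 \left(-349\right)^{2}\right)}{\left(1 + 30 \left(-349\right)^{2}\right) \left(-504 - 349\right)} = 245345 - \frac{30 - 349 \left(1 + 30 \cdot 121801\right)}{\left(1 + 30 \cdot 121801\right) \left(-853\right)} = 245345 - \frac{1}{1 + 3654030} \left(- \frac{1}{853}\right) \left(30 - 349 \left(1 + 3654030\right)\right) = 245345 - \frac{1}{3654031} \left(- \frac{1}{853}\right) \left(30 - 1275256819\right) = 245345 - \frac{1}{3654031} \left(- \frac{1}{853}\right) \left(-1275256789\right) = 245345 - \frac{1275256789}{3116888443} = \frac{764711719791046}{3116888443}$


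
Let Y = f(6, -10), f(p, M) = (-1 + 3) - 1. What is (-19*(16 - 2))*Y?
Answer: -266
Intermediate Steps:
f(p, M) = 1 (f(p, M) = 2 - 1 = 1)
Y = 1
(-19*(16 - 2))*Y = -19*(16 - 2)*1 = -19*14*1 = -266*1 = -266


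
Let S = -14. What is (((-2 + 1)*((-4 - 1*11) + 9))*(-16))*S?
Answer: 1344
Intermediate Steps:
(((-2 + 1)*((-4 - 1*11) + 9))*(-16))*S = (((-2 + 1)*((-4 - 1*11) + 9))*(-16))*(-14) = (-((-4 - 11) + 9)*(-16))*(-14) = (-(-15 + 9)*(-16))*(-14) = (-1*(-6)*(-16))*(-14) = (6*(-16))*(-14) = -96*(-14) = 1344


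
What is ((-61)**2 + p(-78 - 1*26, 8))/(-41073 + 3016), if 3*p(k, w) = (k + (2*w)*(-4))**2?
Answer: -691/2003 ≈ -0.34498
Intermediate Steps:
p(k, w) = (k - 8*w)**2/3 (p(k, w) = (k + (2*w)*(-4))**2/3 = (k - 8*w)**2/3)
((-61)**2 + p(-78 - 1*26, 8))/(-41073 + 3016) = ((-61)**2 + ((-78 - 1*26) - 8*8)**2/3)/(-41073 + 3016) = (3721 + ((-78 - 26) - 64)**2/3)/(-38057) = (3721 + (-104 - 64)**2/3)*(-1/38057) = (3721 + (1/3)*(-168)**2)*(-1/38057) = (3721 + (1/3)*28224)*(-1/38057) = (3721 + 9408)*(-1/38057) = 13129*(-1/38057) = -691/2003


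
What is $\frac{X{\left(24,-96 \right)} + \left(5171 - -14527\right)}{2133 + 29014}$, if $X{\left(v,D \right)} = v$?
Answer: $\frac{19722}{31147} \approx 0.63319$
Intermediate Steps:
$\frac{X{\left(24,-96 \right)} + \left(5171 - -14527\right)}{2133 + 29014} = \frac{24 + \left(5171 - -14527\right)}{2133 + 29014} = \frac{24 + \left(5171 + 14527\right)}{31147} = \left(24 + 19698\right) \frac{1}{31147} = 19722 \cdot \frac{1}{31147} = \frac{19722}{31147}$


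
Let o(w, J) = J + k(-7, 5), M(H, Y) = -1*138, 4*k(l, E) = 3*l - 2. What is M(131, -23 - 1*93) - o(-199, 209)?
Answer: -1365/4 ≈ -341.25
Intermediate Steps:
k(l, E) = -1/2 + 3*l/4 (k(l, E) = (3*l - 2)/4 = (-2 + 3*l)/4 = -1/2 + 3*l/4)
M(H, Y) = -138
o(w, J) = -23/4 + J (o(w, J) = J + (-1/2 + (3/4)*(-7)) = J + (-1/2 - 21/4) = J - 23/4 = -23/4 + J)
M(131, -23 - 1*93) - o(-199, 209) = -138 - (-23/4 + 209) = -138 - 1*813/4 = -138 - 813/4 = -1365/4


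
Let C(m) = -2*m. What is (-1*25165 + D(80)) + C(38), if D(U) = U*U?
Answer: -18841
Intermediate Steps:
D(U) = U**2
(-1*25165 + D(80)) + C(38) = (-1*25165 + 80**2) - 2*38 = (-25165 + 6400) - 76 = -18765 - 76 = -18841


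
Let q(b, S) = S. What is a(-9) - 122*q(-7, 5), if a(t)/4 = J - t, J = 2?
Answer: -566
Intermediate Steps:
a(t) = 8 - 4*t (a(t) = 4*(2 - t) = 8 - 4*t)
a(-9) - 122*q(-7, 5) = (8 - 4*(-9)) - 122*5 = (8 + 36) - 610 = 44 - 610 = -566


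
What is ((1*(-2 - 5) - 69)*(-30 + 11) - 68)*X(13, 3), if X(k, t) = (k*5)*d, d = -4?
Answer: -357760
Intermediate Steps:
X(k, t) = -20*k (X(k, t) = (k*5)*(-4) = (5*k)*(-4) = -20*k)
((1*(-2 - 5) - 69)*(-30 + 11) - 68)*X(13, 3) = ((1*(-2 - 5) - 69)*(-30 + 11) - 68)*(-20*13) = ((1*(-7) - 69)*(-19) - 68)*(-260) = ((-7 - 69)*(-19) - 68)*(-260) = (-76*(-19) - 68)*(-260) = (1444 - 68)*(-260) = 1376*(-260) = -357760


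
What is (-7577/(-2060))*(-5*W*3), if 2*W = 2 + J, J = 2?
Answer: -22731/206 ≈ -110.34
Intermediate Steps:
W = 2 (W = (2 + 2)/2 = (½)*4 = 2)
(-7577/(-2060))*(-5*W*3) = (-7577/(-2060))*(-5*2*3) = (-7577*(-1/2060))*(-10*3) = (7577/2060)*(-30) = -22731/206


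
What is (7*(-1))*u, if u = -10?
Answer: 70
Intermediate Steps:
(7*(-1))*u = (7*(-1))*(-10) = -7*(-10) = 70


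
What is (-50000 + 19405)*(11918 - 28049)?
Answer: 493527945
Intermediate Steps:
(-50000 + 19405)*(11918 - 28049) = -30595*(-16131) = 493527945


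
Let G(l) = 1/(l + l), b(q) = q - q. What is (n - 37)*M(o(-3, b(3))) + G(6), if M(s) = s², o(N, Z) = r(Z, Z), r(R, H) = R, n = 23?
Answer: 1/12 ≈ 0.083333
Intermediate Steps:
b(q) = 0
o(N, Z) = Z
G(l) = 1/(2*l)
(n - 37)*M(o(-3, b(3))) + G(6) = (23 - 37)*0² + (½)/6 = -14*0 + (½)*(⅙) = 0 + 1/12 = 1/12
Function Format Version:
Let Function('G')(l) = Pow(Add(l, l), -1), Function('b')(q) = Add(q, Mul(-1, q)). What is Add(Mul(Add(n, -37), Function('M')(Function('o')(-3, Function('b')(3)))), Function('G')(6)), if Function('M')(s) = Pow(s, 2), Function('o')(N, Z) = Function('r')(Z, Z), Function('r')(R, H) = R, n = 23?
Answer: Rational(1, 12) ≈ 0.083333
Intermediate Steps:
Function('b')(q) = 0
Function('o')(N, Z) = Z
Function('G')(l) = Mul(Rational(1, 2), Pow(l, -1)) (Function('G')(l) = Pow(Mul(2, l), -1) = Mul(Rational(1, 2), Pow(l, -1)))
Add(Mul(Add(n, -37), Function('M')(Function('o')(-3, Function('b')(3)))), Function('G')(6)) = Add(Mul(Add(23, -37), Pow(0, 2)), Mul(Rational(1, 2), Pow(6, -1))) = Add(Mul(-14, 0), Mul(Rational(1, 2), Rational(1, 6))) = Add(0, Rational(1, 12)) = Rational(1, 12)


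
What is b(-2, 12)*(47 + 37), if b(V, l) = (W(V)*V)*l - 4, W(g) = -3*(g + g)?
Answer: -24528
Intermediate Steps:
W(g) = -6*g
b(V, l) = -4 - 6*l*V² (b(V, l) = ((-6*V)*V)*l - 4 = (-6*V²)*l - 4 = -6*l*V² - 4 = -4 - 6*l*V²)
b(-2, 12)*(47 + 37) = (-4 - 6*12*(-2)²)*(47 + 37) = (-4 - 6*12*4)*84 = (-4 - 288)*84 = -292*84 = -24528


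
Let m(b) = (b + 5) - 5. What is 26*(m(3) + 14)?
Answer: 442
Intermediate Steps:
m(b) = b (m(b) = (5 + b) - 5 = b)
26*(m(3) + 14) = 26*(3 + 14) = 26*17 = 442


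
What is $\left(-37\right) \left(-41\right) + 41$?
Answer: $1558$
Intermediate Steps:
$\left(-37\right) \left(-41\right) + 41 = 1517 + 41 = 1558$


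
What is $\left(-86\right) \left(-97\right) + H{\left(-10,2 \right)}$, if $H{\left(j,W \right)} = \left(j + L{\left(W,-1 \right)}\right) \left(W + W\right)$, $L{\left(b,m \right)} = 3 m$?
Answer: $8290$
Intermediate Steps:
$H{\left(j,W \right)} = 2 W \left(-3 + j\right)$ ($H{\left(j,W \right)} = \left(j + 3 \left(-1\right)\right) \left(W + W\right) = \left(j - 3\right) 2 W = \left(-3 + j\right) 2 W = 2 W \left(-3 + j\right)$)
$\left(-86\right) \left(-97\right) + H{\left(-10,2 \right)} = \left(-86\right) \left(-97\right) + 2 \cdot 2 \left(-3 - 10\right) = 8342 + 2 \cdot 2 \left(-13\right) = 8342 - 52 = 8290$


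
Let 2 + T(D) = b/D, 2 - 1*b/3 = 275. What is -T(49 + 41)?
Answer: 111/10 ≈ 11.100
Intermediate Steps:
b = -819 (b = 6 - 3*275 = 6 - 825 = -819)
T(D) = -2 - 819/D
-T(49 + 41) = -(-2 - 819/(49 + 41)) = -(-2 - 819/90) = -(-2 - 819*1/90) = -(-2 - 91/10) = -1*(-111/10) = 111/10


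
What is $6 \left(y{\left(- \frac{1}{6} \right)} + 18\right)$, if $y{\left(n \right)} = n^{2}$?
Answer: $\frac{649}{6} \approx 108.17$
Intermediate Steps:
$6 \left(y{\left(- \frac{1}{6} \right)} + 18\right) = 6 \left(\left(- \frac{1}{6}\right)^{2} + 18\right) = 6 \left(\frac{1}{36} + 18\right) = 6 \cdot \frac{649}{36} = \frac{649}{6}$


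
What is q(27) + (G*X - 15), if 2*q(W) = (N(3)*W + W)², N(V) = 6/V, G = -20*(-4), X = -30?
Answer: 1731/2 ≈ 865.50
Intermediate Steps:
G = 80
q(W) = 9*W²/2 (q(W) = ((6/3)*W + W)²/2 = ((6*(⅓))*W + W)²/2 = (2*W + W)²/2 = (3*W)²/2 = (9*W²)/2 = 9*W²/2)
q(27) + (G*X - 15) = (9/2)*27² + (80*(-30) - 15) = (9/2)*729 + (-2400 - 15) = 6561/2 - 2415 = 1731/2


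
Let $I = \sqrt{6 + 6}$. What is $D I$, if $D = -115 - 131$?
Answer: $- 492 \sqrt{3} \approx -852.17$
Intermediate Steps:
$D = -246$
$I = 2 \sqrt{3}$ ($I = \sqrt{12} = 2 \sqrt{3} \approx 3.4641$)
$D I = - 246 \cdot 2 \sqrt{3} = - 492 \sqrt{3}$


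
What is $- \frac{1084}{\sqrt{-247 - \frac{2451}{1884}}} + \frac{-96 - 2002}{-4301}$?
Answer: $\frac{2098}{4301} + \frac{2168 i \sqrt{24481481}}{155933} \approx 0.48779 + 68.792 i$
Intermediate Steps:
$- \frac{1084}{\sqrt{-247 - \frac{2451}{1884}}} + \frac{-96 - 2002}{-4301} = - \frac{1084}{\sqrt{-247 - \frac{817}{628}}} + \left(-96 - 2002\right) \left(- \frac{1}{4301}\right) = - \frac{1084}{\sqrt{-247 - \frac{817}{628}}} - - \frac{2098}{4301} = - \frac{1084}{\sqrt{- \frac{155933}{628}}} + \frac{2098}{4301} = - \frac{1084}{\frac{1}{314} i \sqrt{24481481}} + \frac{2098}{4301} = - 1084 \left(- \frac{2 i \sqrt{24481481}}{155933}\right) + \frac{2098}{4301} = \frac{2168 i \sqrt{24481481}}{155933} + \frac{2098}{4301} = \frac{2098}{4301} + \frac{2168 i \sqrt{24481481}}{155933}$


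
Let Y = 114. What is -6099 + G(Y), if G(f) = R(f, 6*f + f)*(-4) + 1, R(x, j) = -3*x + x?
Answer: -5186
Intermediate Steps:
R(x, j) = -2*x
G(f) = 1 + 8*f (G(f) = -2*f*(-4) + 1 = 8*f + 1 = 1 + 8*f)
-6099 + G(Y) = -6099 + (1 + 8*114) = -6099 + (1 + 912) = -6099 + 913 = -5186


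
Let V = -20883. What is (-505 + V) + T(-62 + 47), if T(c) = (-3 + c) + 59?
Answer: -21347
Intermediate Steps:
T(c) = 56 + c
(-505 + V) + T(-62 + 47) = (-505 - 20883) + (56 + (-62 + 47)) = -21388 + (56 - 15) = -21388 + 41 = -21347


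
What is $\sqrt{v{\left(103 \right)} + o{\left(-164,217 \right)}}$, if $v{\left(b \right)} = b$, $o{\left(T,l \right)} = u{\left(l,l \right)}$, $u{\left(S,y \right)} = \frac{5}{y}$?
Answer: $\frac{18 \sqrt{14973}}{217} \approx 10.15$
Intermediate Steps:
$o{\left(T,l \right)} = \frac{5}{l}$
$\sqrt{v{\left(103 \right)} + o{\left(-164,217 \right)}} = \sqrt{103 + \frac{5}{217}} = \sqrt{\frac{22356}{217}} = \frac{18 \sqrt{14973}}{217}$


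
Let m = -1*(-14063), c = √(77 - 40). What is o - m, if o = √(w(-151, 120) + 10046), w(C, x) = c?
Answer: -14063 + √(10046 + √37) ≈ -13963.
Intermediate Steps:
c = √37 ≈ 6.0828
w(C, x) = √37
m = 14063
o = √(10046 + √37) (o = √(√37 + 10046) = √(10046 + √37) ≈ 100.26)
o - m = √(10046 + √37) - 1*14063 = √(10046 + √37) - 14063 = -14063 + √(10046 + √37)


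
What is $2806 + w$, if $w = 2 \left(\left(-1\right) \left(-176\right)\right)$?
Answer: $3158$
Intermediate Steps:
$w = 352$ ($w = 2 \cdot 176 = 352$)
$2806 + w = 2806 + 352 = 3158$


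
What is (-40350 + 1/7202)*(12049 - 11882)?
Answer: -48530316733/7202 ≈ -6.7384e+6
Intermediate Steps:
(-40350 + 1/7202)*(12049 - 11882) = (-40350 + 1/7202)*167 = -290600699/7202*167 = -48530316733/7202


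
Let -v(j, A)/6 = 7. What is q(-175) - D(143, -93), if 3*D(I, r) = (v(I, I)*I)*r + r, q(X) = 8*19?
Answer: -186003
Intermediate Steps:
v(j, A) = -42 (v(j, A) = -6*7 = -42)
q(X) = 152
D(I, r) = r/3 - 14*I*r (D(I, r) = ((-42*I)*r + r)/3 = (-42*I*r + r)/3 = (r - 42*I*r)/3 = r/3 - 14*I*r)
q(-175) - D(143, -93) = 152 - (-93)*(1 - 42*143)/3 = 152 - (-93)*(1 - 6006)/3 = 152 - (-93)*(-6005)/3 = 152 - 1*186155 = 152 - 186155 = -186003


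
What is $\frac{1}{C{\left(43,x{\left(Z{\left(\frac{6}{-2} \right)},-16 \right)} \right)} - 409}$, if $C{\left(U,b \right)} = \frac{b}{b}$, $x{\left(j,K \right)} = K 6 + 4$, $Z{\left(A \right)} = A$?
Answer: $- \frac{1}{408} \approx -0.002451$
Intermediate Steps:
$x{\left(j,K \right)} = 4 + 6 K$ ($x{\left(j,K \right)} = 6 K + 4 = 4 + 6 K$)
$C{\left(U,b \right)} = 1$
$\frac{1}{C{\left(43,x{\left(Z{\left(\frac{6}{-2} \right)},-16 \right)} \right)} - 409} = \frac{1}{1 - 409} = \frac{1}{-408} = - \frac{1}{408}$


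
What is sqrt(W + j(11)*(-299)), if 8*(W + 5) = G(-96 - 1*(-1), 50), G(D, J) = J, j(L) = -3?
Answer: sqrt(3593)/2 ≈ 29.971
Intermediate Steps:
W = 5/4 (W = -5 + (1/8)*50 = -5 + 25/4 = 5/4 ≈ 1.2500)
sqrt(W + j(11)*(-299)) = sqrt(5/4 - 3*(-299)) = sqrt(5/4 + 897) = sqrt(3593/4) = sqrt(3593)/2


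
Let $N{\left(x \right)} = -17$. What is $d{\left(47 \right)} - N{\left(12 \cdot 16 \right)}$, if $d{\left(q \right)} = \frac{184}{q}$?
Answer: $\frac{983}{47} \approx 20.915$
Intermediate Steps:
$d{\left(47 \right)} - N{\left(12 \cdot 16 \right)} = \frac{184}{47} - -17 = 184 \cdot \frac{1}{47} + 17 = \frac{184}{47} + 17 = \frac{983}{47}$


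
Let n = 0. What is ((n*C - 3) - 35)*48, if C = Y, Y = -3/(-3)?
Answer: -1824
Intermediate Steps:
Y = 1 (Y = -3*(-⅓) = 1)
C = 1
((n*C - 3) - 35)*48 = ((0*1 - 3) - 35)*48 = ((0 - 3) - 35)*48 = (-3 - 35)*48 = -38*48 = -1824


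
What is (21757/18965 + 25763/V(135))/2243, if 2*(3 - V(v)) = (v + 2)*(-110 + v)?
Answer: -902803407/145439114405 ≈ -0.0062074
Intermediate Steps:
V(v) = 3 - (-110 + v)*(2 + v)/2 (V(v) = 3 - (v + 2)*(-110 + v)/2 = 3 - (2 + v)*(-110 + v)/2 = 3 - (-110 + v)*(2 + v)/2)
(21757/18965 + 25763/V(135))/2243 = (21757/18965 + 25763/(113 + 54*135 - ½*135²))/2243 = (21757*(1/18965) + 25763/(113 + 7290 - ½*18225))*(1/2243) = (21757/18965 + 25763/(113 + 7290 - 18225/2))*(1/2243) = (21757/18965 + 25763/(-3419/2))*(1/2243) = (21757/18965 + 25763*(-2/3419))*(1/2243) = (21757/18965 - 51526/3419)*(1/2243) = -902803407/64841335*1/2243 = -902803407/145439114405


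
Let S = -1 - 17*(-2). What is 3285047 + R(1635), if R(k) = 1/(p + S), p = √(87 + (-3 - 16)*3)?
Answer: 1159621602/353 - √30/1059 ≈ 3.2850e+6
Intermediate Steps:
p = √30 (p = √(87 - 19*3) = √(87 - 57) = √30 ≈ 5.4772)
S = 33 (S = -1 + 34 = 33)
R(k) = 1/(33 + √30) (R(k) = 1/(√30 + 33) = 1/(33 + √30))
3285047 + R(1635) = 3285047 + (11/353 - √30/1059) = 1159621602/353 - √30/1059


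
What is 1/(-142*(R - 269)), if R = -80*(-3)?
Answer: 1/4118 ≈ 0.00024284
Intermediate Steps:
R = 240
1/(-142*(R - 269)) = 1/(-142*(240 - 269)) = 1/(-142*(-29)) = 1/4118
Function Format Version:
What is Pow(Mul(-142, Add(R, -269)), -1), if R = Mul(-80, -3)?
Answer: Rational(1, 4118) ≈ 0.00024284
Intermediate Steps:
R = 240
Pow(Mul(-142, Add(R, -269)), -1) = Pow(Mul(-142, Add(240, -269)), -1) = Pow(Mul(-142, -29), -1) = Pow(4118, -1) = Rational(1, 4118)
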